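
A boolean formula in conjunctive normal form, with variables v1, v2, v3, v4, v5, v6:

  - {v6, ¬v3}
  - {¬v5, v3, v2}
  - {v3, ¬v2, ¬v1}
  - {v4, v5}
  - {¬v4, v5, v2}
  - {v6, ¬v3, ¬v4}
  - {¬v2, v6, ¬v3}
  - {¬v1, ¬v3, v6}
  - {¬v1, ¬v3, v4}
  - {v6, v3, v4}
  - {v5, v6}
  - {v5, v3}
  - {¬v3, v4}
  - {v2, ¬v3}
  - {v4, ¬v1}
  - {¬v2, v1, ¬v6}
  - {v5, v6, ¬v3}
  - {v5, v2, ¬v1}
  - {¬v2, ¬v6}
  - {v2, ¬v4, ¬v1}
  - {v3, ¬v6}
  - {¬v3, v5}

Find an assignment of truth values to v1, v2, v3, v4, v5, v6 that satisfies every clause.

Branch on v1: take v1 = False.
Branch on v2: take v2 = True.
  then v6 is forced to False.
  then v3 is forced to False.
  then v4 is forced to True.
  then v5 is forced to True.
Every clause has at least one true literal under this assignment.

v1=F, v2=T, v3=F, v4=T, v5=T, v6=F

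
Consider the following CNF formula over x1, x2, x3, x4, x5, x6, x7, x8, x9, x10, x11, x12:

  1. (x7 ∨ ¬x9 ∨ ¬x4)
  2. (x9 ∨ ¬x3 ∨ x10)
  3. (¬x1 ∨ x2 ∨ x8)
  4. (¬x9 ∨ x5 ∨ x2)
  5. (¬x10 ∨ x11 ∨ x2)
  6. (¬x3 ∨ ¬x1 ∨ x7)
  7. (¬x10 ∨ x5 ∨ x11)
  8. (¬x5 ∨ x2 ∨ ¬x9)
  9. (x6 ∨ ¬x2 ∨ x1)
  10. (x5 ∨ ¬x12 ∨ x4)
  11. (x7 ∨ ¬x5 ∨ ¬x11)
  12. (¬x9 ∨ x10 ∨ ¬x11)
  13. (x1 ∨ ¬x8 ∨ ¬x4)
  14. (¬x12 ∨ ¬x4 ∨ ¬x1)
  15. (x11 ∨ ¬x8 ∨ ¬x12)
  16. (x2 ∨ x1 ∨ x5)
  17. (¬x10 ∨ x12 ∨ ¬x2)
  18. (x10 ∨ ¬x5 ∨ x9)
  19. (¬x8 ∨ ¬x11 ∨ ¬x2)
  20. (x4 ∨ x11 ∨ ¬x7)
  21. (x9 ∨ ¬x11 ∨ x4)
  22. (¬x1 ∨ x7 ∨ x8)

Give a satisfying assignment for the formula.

x1=F  x2=F  x3=F  x4=T  x5=T  x6=T  x7=T  x8=F  x9=F  x10=T  x11=T  x12=T

Pure literal: x3 appears only negated; assign x3 = False.
x6 occurs only positively in the remaining clauses — set x6 = True.
Try x1 = False.
The remaining clauses are satisfied by x2 = False, x4 = True, x5 = True, x7 = True, x8 = False, x9 = False, x10 = True, x11 = True, x12 = True.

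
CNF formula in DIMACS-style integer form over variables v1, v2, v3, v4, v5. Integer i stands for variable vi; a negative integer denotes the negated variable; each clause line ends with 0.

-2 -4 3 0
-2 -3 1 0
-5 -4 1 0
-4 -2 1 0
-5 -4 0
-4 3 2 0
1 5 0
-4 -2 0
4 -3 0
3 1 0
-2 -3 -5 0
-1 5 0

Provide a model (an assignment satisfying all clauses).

v1 = T, v2 = F, v3 = F, v4 = F, v5 = T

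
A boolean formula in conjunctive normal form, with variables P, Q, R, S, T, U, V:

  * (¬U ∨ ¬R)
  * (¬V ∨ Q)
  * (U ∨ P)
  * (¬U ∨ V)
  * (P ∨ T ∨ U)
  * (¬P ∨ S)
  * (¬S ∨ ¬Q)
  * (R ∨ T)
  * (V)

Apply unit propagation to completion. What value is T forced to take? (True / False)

True

(V) is a unit clause: V = True.
In (Q ∨ ¬V), ¬V is now false; Q must hold, so Q = True.
From (¬S ∨ ¬Q) and Q = True: S = False.
(¬P ∨ S): since S = False, the clause reduces to (¬P). P = False.
(U ∨ P) with P = False leaves only U, so U = True.
(¬R ∨ ¬U): since U = True, the clause reduces to (¬R). R = False.
In (R ∨ T), R is now false; T must hold, so T = True.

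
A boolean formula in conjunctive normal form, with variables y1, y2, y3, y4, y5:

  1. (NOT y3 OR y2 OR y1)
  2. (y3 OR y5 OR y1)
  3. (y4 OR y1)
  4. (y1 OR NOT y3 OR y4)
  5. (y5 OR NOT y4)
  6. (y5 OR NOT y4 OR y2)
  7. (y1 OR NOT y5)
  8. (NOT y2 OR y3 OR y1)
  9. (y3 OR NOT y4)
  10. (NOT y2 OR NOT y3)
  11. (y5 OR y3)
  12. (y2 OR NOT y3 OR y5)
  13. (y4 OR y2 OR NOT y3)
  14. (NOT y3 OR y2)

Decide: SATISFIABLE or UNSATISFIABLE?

y1 occurs only positively in the remaining clauses — set y1 = True.
Try y2 = False.
  then y3 is forced to False.
  then y4 is forced to False.
  then y5 is forced to True.
So y1 = T  y2 = F  y3 = F  y4 = F  y5 = T is a satisfying assignment.

SATISFIABLE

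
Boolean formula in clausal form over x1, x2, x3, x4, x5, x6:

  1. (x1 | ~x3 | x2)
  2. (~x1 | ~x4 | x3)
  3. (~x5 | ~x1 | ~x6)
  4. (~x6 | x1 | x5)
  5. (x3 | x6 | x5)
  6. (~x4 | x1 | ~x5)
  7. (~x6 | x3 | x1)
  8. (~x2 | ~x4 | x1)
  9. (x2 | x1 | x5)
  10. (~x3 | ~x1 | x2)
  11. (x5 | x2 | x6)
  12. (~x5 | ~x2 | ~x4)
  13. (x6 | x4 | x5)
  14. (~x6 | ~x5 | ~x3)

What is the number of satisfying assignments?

11

Split on x1, then x5.
  x1=1, x5=1: remaining (x2,x3,x4,x6) ∈ {(0,0,0,0); (1,0,0,0); (1,1,0,0)} — 3.
  x1=1, x5=0: 5 of the 16 assignments to (x2,x3,x4,x6) work.
  x1=0, x5=1: remaining (x2,x3,x4,x6) ∈ {(0,0,0,0); (1,0,0,0); (1,1,0,0)} — 3.
  x1=0, x5=0: a clause becomes empty — 0.
Total: 3 + 5 + 3 + 0 = 11.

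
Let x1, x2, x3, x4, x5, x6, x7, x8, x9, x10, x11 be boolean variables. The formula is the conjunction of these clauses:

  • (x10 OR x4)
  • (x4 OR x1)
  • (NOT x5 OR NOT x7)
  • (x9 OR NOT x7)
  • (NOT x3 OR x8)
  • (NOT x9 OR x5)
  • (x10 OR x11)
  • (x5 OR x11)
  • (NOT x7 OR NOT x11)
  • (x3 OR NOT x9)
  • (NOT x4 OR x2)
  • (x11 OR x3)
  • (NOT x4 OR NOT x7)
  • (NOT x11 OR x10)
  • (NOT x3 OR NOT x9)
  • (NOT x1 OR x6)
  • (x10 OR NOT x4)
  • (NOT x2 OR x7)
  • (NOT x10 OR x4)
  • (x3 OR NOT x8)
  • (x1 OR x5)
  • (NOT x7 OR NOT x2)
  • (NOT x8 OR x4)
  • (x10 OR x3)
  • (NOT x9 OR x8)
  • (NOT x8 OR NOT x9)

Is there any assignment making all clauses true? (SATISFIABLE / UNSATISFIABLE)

UNSATISFIABLE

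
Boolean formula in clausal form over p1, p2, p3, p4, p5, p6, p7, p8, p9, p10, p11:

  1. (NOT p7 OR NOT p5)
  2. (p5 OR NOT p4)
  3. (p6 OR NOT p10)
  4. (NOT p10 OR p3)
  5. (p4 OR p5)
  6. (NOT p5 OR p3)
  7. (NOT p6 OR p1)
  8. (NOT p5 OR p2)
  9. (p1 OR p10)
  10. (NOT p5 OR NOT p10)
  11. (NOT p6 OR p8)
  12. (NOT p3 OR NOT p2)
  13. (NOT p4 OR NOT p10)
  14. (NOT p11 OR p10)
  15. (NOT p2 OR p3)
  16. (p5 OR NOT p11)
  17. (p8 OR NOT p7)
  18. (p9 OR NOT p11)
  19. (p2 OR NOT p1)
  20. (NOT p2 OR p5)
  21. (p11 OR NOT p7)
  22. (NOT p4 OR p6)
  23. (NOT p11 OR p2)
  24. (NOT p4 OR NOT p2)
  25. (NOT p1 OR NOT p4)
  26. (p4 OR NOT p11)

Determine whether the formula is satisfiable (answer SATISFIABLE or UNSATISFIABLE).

UNSATISFIABLE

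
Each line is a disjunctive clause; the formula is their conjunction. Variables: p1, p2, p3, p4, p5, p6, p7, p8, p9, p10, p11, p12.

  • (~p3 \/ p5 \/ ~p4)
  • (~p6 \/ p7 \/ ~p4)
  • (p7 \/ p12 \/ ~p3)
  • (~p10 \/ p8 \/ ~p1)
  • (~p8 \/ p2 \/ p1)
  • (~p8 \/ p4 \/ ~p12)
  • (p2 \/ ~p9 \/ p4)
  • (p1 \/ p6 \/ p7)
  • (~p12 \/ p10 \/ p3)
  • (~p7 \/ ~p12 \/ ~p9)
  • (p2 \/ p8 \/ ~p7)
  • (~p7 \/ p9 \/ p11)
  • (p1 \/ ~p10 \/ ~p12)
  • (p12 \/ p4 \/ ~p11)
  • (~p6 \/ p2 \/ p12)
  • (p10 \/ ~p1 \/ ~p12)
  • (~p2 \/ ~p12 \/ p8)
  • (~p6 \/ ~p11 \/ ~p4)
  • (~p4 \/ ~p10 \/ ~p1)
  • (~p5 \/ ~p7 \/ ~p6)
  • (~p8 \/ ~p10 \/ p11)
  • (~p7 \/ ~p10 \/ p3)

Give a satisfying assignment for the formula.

p1 = False, p2 = True, p3 = False, p4 = True, p5 = True, p6 = False, p7 = True, p8 = True, p9 = False, p10 = False, p11 = True, p12 = False

Set p1 = False and propagate.
The remaining clauses are satisfied by p2 = True, p3 = False, p4 = True, p5 = True, p6 = False, p7 = True, p8 = True, p9 = False, p10 = False, p11 = True, p12 = False.
Every clause has at least one true literal under this assignment.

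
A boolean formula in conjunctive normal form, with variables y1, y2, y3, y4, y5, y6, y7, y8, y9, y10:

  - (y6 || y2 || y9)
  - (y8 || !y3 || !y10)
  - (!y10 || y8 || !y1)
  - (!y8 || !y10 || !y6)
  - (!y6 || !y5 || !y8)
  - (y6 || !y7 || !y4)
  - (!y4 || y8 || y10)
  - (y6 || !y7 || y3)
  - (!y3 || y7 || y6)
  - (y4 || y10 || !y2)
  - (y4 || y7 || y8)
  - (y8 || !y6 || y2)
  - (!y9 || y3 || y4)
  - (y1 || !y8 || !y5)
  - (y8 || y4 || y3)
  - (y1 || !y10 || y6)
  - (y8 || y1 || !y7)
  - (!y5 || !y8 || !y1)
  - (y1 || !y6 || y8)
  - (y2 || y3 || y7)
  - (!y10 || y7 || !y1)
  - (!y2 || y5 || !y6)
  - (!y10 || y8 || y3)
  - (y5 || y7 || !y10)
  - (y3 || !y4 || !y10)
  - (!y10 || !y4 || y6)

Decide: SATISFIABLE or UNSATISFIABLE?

SATISFIABLE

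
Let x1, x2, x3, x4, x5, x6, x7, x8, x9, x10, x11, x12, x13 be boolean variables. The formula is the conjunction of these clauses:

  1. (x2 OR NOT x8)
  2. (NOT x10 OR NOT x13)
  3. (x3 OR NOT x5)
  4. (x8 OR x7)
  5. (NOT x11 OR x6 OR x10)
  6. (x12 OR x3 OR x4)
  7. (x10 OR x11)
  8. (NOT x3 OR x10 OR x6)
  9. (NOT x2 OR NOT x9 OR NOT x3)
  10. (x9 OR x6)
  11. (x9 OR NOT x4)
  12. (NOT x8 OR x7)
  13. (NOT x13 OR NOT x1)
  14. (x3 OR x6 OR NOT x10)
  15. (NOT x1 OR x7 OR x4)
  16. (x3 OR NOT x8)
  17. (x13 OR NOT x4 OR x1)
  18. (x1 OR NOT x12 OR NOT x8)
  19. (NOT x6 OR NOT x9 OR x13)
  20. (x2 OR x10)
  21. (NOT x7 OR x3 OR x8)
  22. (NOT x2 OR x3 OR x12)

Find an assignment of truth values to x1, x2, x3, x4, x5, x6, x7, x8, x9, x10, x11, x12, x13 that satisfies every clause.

Branch on x1: take x1 = True.
  then x13 is forced to False.
Set x2 = True and propagate.
For the remaining variables, x3 = True, x4 = False, x5 = True, x6 = True, x7 = True, x8 = False, x9 = False, x10 = True, x11 = False, x12 = False works.

x1=1, x2=1, x3=1, x4=0, x5=1, x6=1, x7=1, x8=0, x9=0, x10=1, x11=0, x12=0, x13=0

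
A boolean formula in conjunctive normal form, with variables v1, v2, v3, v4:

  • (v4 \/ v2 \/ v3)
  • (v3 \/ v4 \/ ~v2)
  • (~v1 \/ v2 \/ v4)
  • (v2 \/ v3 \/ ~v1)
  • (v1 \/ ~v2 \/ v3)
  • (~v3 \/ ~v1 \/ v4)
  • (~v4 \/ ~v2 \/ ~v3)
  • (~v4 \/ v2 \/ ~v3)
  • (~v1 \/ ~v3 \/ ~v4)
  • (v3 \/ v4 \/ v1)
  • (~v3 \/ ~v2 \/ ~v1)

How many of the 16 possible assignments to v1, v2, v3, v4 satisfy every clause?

4

The models are:
  v1=0 v2=0 v3=0 v4=1
  v1=0 v2=0 v3=1 v4=0
  v1=0 v2=1 v3=1 v4=0
  v1=1 v2=1 v3=0 v4=1
That's 4 in total.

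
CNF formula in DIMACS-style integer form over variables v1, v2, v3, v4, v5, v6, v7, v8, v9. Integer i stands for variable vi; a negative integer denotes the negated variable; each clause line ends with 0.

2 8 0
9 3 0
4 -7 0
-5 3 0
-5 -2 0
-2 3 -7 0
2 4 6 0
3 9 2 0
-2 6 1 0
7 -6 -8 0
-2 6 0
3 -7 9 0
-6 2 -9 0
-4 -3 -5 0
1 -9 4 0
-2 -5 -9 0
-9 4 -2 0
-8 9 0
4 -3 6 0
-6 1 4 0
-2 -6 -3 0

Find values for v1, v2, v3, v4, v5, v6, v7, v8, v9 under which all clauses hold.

v1=False, v2=True, v3=False, v4=True, v5=False, v6=True, v7=False, v8=False, v9=True

v5 occurs only negated in the remaining clauses — set v5 = False.
Try v1 = False.
Set v2 = True and propagate.
  then v6 is forced to True.
  then v4 is forced to True.
  then v3 is forced to False.
  then v9 is forced to True.
  then v7 is forced to False.
  then v8 is forced to False.
Check each clause:
  1. (v8 \/ v2) — v2 is true.
  2. (v3 \/ v9) — v9 is true.
  3. (~v7 \/ v4) — ~v7 is true.
  4. (~v5 \/ v3) — ~v5 is true.
  5. (~v2 \/ ~v5) — ~v5 is true.
  6. (v3 \/ ~v7 \/ ~v2) — ~v7 is true.
  7. (v4 \/ v6 \/ v2) — v2 is true.
  8. (v3 \/ v2 \/ v9) — v9 is true.
  9. (v1 \/ ~v2 \/ v6) — v6 is true.
  10. (v7 \/ ~v6 \/ ~v8) — ~v8 is true.
  11. (~v2 \/ v6) — v6 is true.
  12. (v9 \/ ~v7 \/ v3) — ~v7 is true.
  13. (v2 \/ ~v9 \/ ~v6) — v2 is true.
  14. (~v4 \/ ~v5 \/ ~v3) — ~v5 is true.
  15. (v1 \/ ~v9 \/ v4) — v4 is true.
  16. (~v2 \/ ~v9 \/ ~v5) — ~v5 is true.
  17. (v4 \/ ~v9 \/ ~v2) — v4 is true.
  18. (v9 \/ ~v8) — ~v8 is true.
  19. (v6 \/ ~v3 \/ v4) — v4 is true.
  20. (v4 \/ v1 \/ ~v6) — v4 is true.
  21. (~v6 \/ ~v3 \/ ~v2) — ~v3 is true.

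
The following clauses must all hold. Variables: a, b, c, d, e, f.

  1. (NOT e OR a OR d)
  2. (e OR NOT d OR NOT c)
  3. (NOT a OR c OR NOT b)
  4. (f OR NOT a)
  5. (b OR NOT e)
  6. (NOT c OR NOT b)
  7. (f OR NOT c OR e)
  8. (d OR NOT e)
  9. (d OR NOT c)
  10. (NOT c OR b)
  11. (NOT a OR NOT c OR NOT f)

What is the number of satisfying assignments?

12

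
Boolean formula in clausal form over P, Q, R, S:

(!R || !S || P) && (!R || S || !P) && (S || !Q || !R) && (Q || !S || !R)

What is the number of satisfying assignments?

Split on R, then S.
  R=T, S=T: remaining (P,Q) ∈ {(T,T)} — 1.
  R=T, S=F: remaining (P,Q) ∈ {(F,F)} — 1.
  R=F, S=T: remaining (P,Q) ∈ {(F,F); (F,T); (T,F); (T,T)} — 4.
  R=F, S=F: remaining (P,Q) ∈ {(F,F); (F,T); (T,F); (T,T)} — 4.
Total: 1 + 1 + 4 + 4 = 10.

10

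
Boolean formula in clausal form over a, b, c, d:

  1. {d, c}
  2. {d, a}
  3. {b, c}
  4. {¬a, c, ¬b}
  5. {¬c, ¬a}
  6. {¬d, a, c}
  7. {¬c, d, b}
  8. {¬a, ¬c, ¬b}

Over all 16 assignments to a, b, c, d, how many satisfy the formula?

2

The models are:
  a=0 b=0 c=1 d=1
  a=0 b=1 c=1 d=1
Count: 2.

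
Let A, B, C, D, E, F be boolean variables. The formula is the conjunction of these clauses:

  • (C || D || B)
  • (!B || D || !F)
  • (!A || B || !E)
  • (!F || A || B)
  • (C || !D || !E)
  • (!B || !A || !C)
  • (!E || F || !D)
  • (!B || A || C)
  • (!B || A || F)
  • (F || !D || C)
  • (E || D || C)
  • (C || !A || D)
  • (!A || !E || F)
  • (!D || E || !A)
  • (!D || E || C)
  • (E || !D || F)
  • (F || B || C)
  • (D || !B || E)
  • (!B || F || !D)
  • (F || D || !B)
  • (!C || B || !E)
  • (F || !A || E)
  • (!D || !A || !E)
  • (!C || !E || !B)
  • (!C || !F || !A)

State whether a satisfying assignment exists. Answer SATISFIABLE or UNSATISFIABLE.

SATISFIABLE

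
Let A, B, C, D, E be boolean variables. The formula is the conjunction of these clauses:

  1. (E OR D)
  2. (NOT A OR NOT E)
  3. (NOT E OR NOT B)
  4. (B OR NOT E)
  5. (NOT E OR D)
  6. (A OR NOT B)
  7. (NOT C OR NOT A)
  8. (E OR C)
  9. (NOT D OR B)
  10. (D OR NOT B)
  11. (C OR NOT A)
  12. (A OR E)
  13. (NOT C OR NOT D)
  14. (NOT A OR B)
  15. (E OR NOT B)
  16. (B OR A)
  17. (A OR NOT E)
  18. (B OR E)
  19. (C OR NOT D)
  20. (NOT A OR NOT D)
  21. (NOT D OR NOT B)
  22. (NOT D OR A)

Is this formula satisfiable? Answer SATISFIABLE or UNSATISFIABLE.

UNSATISFIABLE

A = True:
  propagation gives E=False, D=True; an empty clause results — contradiction.
A = False:
  propagation gives B=False; an empty clause results — contradiction.
Every branch closes, so no satisfying assignment exists.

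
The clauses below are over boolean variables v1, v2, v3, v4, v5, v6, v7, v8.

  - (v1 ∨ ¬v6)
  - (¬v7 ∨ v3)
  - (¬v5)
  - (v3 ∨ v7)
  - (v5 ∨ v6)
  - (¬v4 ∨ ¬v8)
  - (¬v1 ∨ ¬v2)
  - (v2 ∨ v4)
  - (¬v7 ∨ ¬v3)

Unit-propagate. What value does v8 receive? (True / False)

False

(¬v5) stands alone — v5 = False.
In (v6 ∨ v5), v5 is now false; v6 must hold, so v6 = True.
In (v1 ∨ ¬v6), ¬v6 is now false; v1 must hold, so v1 = True.
(¬v1 ∨ ¬v2): since v1 = True, the clause reduces to (¬v2). v2 = False.
(v4 ∨ v2) with v2 = False leaves only v4, so v4 = True.
In (¬v4 ∨ ¬v8), ¬v4 is now false; ¬v8 must hold, so v8 = False.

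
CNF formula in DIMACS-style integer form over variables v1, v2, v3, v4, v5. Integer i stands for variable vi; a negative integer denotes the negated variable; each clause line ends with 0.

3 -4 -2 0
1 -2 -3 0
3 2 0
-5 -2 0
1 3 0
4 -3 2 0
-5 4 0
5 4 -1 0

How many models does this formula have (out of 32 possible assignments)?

5

The models are:
  v1=F v2=F v3=T v4=T v5=F
  v1=F v2=F v3=T v4=T v5=T
  v1=T v2=F v3=T v4=T v5=F
  v1=T v2=F v3=T v4=T v5=T
  v1=T v2=T v3=T v4=T v5=F
That's 5 in total.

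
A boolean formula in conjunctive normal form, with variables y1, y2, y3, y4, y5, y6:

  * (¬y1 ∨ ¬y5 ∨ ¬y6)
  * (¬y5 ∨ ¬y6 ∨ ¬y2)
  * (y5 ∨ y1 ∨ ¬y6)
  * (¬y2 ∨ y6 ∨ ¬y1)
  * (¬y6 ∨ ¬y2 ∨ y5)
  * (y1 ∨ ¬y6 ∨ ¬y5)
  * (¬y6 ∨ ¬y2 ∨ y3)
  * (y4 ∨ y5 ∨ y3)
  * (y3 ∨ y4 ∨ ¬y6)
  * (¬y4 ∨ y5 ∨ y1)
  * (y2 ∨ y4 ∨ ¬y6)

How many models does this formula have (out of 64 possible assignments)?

19

Case analysis on y6 and y5:
  y6=T, y5=T: a clause becomes empty — 0.
  y6=T, y5=F: remaining (y1,y2,y3,y4) ∈ {(T,F,F,T); (T,F,T,T)} — 2.
  y6=F, y5=T: y3, y4 free; 3 ways for (y1,y2) × 2^2 = 12.
  y6=F, y5=F: 5 of the 16 assignments to (y1,y2,y3,y4) work.
Total: 0 + 2 + 12 + 5 = 19.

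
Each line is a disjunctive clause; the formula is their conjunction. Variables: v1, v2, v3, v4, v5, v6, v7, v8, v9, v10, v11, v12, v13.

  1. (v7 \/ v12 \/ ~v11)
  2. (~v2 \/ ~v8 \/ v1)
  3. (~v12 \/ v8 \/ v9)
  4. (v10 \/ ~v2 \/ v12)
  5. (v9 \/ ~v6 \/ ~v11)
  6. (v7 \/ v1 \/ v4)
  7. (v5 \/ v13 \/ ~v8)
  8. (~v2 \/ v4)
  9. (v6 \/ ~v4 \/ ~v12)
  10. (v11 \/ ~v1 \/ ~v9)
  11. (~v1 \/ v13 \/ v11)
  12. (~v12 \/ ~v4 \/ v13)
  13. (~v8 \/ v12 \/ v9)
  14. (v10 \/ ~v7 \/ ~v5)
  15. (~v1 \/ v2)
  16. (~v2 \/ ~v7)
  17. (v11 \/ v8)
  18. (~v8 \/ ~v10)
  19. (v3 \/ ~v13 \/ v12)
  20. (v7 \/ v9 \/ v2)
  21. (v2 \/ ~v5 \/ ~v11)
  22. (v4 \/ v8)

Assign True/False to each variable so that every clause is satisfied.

v3 occurs only positively in the remaining clauses — set v3 = True.
Try v1 = False.
Branch on v2: take v2 = False.
The remaining clauses are satisfied by v4 = True, v5 = False, v6 = False, v7 = True, v8 = False, v9 = False, v10 = False, v11 = True, v12 = False, v13 = True.

v1 = F, v2 = F, v3 = T, v4 = T, v5 = F, v6 = F, v7 = T, v8 = F, v9 = F, v10 = F, v11 = T, v12 = F, v13 = T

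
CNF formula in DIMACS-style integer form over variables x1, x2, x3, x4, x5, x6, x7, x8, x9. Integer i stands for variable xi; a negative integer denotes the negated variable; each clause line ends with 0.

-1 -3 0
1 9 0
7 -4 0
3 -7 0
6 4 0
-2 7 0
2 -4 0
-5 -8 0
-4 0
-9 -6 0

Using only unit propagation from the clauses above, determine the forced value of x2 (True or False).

Unit clause (~x4) sets x4 = False.
(x4 \/ x6): since x4 = False, the clause reduces to (x6). x6 = True.
(~x9 \/ ~x6) with x6 = True leaves only ~x9, so x9 = False.
From (x9 \/ x1) and x9 = False: x1 = True.
From (~x3 \/ ~x1) and x1 = True: x3 = False.
In (~x7 \/ x3), x3 is now false; ~x7 must hold, so x7 = False.
(~x2 \/ x7) with x7 = False leaves only ~x2, so x2 = False.

False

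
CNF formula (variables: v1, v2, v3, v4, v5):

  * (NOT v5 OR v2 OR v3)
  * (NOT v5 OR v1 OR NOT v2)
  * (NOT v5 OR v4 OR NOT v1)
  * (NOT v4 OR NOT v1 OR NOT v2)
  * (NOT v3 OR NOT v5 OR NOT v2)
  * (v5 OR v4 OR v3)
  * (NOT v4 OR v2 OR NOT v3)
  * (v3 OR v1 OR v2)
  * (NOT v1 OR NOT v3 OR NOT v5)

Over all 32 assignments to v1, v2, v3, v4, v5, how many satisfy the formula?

8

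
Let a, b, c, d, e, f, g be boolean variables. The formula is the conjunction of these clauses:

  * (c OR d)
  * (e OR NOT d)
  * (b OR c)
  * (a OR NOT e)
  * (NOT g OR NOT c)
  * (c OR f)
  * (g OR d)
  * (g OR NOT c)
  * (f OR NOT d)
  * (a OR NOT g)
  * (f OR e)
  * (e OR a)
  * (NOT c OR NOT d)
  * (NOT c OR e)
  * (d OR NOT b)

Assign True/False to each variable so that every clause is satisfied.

a = 1, b = 1, c = 0, d = 1, e = 1, f = 1, g = 1

a occurs only positively in the remaining clauses — set a = True.
f occurs only positively in the remaining clauses — set f = True.
Set b = True and propagate.
  then d is forced to True.
  then e is forced to True.
  then c is forced to False.
g is now unconstrained; take g = True.
Every clause has at least one true literal under this assignment.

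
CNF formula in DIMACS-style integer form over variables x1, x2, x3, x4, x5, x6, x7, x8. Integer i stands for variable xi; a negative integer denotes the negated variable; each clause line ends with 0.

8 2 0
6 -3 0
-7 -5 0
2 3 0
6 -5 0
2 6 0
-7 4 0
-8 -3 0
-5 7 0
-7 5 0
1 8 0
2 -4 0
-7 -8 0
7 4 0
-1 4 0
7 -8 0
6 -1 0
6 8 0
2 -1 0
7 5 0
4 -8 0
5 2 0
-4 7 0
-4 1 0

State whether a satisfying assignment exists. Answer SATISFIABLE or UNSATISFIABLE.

UNSATISFIABLE

x7 = True:
  propagation gives x5=False; an empty clause results — contradiction.
x7 = False:
  propagation gives x5=False; an empty clause results — contradiction.
Every branch closes, so no satisfying assignment exists.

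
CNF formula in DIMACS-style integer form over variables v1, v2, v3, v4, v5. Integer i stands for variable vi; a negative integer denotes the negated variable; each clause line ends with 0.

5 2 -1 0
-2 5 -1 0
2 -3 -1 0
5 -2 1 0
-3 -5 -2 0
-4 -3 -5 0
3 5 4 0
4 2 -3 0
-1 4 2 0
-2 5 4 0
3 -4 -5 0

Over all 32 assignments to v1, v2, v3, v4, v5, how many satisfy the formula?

5

Satisfying assignments:
  v1=0 v2=0 v3=0 v4=0 v5=1
  v1=0 v2=0 v3=0 v4=1 v5=0
  v1=0 v2=0 v3=1 v4=1 v5=0
  v1=0 v2=1 v3=0 v4=0 v5=1
  v1=1 v2=1 v3=0 v4=0 v5=1
That's 5 in total.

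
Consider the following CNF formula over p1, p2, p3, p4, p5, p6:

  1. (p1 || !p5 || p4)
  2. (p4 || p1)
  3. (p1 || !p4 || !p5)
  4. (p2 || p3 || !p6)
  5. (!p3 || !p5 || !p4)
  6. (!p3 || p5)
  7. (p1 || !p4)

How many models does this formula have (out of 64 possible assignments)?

16

Split on p4, then p1.
  p4=1, p1=1: p5 free; 3 ways for (p2,p3,p6) × 2^1 = 6.
  p4=1, p1=0: a clause becomes empty — 0.
  p4=0, p1=1: 10 of the 16 assignments to (p2,p3,p5,p6) work.
  p4=0, p1=0: a clause becomes empty — 0.
Total: 6 + 0 + 10 + 0 = 16.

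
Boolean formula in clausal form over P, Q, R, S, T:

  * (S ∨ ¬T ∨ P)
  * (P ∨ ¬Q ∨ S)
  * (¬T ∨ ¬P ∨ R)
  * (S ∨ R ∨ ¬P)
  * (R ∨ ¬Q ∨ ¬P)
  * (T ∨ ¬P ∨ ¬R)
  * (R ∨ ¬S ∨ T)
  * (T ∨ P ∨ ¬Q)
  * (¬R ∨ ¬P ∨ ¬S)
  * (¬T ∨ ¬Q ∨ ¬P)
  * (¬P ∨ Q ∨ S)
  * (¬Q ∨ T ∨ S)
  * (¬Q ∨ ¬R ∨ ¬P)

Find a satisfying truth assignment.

P=False, Q=False, R=True, S=True, T=True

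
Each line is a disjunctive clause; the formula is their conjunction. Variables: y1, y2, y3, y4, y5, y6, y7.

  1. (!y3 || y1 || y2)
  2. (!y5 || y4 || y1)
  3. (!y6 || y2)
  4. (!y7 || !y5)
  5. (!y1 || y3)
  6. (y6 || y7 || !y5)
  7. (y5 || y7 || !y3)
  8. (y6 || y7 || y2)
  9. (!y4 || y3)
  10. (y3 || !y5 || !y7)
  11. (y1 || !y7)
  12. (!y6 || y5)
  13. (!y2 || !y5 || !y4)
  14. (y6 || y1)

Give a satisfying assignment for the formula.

y1 = T, y2 = T, y3 = T, y4 = T, y5 = F, y6 = F, y7 = T

Branch on y1: take y1 = True.
  then y3 is forced to True.
The remaining clauses are satisfied by y2 = True, y4 = True, y5 = False, y6 = False, y7 = True.
Every clause has at least one true literal under this assignment.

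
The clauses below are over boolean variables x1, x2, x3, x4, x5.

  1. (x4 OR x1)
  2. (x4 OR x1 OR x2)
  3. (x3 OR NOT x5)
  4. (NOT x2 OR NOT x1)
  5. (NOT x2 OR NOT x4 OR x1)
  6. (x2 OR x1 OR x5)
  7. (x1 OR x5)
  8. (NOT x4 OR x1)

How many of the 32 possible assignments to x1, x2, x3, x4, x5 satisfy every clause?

The models are:
  x1=1 x2=0 x3=0 x4=0 x5=0
  x1=1 x2=0 x3=0 x4=1 x5=0
  x1=1 x2=0 x3=1 x4=0 x5=0
  x1=1 x2=0 x3=1 x4=0 x5=1
  x1=1 x2=0 x3=1 x4=1 x5=0
  x1=1 x2=0 x3=1 x4=1 x5=1
That's 6 in total.

6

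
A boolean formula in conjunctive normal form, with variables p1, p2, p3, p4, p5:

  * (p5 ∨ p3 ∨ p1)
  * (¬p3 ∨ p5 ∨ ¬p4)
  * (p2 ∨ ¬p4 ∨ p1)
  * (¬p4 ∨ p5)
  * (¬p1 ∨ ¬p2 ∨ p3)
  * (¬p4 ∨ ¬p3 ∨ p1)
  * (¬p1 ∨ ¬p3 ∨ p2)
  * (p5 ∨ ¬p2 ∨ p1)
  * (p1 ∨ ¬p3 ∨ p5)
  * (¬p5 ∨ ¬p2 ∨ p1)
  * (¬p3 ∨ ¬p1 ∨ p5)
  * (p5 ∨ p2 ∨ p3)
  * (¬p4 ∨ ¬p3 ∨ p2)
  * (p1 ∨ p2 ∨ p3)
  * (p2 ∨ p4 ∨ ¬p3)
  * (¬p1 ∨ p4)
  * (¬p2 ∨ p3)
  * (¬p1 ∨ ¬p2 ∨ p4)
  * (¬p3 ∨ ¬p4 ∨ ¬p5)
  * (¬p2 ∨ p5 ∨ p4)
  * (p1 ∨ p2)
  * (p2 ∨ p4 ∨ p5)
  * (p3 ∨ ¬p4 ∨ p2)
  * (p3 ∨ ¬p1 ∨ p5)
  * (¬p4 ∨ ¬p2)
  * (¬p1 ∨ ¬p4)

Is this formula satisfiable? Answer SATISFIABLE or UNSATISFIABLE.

p2 = True:
  propagation gives p3=True, p4=False, p1=False, p5=True; an empty clause results — contradiction.
p2 = False:
  propagation gives p1=True, p3=False, p5=True, p4=True; an empty clause results — contradiction.
Every branch closes, so no satisfying assignment exists.

UNSATISFIABLE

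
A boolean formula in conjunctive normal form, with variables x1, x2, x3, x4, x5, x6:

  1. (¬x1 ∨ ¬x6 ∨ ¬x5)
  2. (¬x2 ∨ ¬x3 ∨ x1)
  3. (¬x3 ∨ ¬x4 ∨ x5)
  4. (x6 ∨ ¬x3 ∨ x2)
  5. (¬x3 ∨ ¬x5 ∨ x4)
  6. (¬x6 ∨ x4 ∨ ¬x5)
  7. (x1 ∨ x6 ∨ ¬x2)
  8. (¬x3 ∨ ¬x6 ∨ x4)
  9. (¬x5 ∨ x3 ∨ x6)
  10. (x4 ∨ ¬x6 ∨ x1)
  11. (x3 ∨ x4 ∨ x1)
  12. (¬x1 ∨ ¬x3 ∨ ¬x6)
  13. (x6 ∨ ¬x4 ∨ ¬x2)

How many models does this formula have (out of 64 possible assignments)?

Split on x6, then x3.
  x6=1, x3=1: remaining (x1,x2,x4,x5) ∈ {(0,0,1,1)} — 1.
  x6=1, x3=0: x2 free; 4 ways for (x1,x4,x5) × 2^1 = 8.
  x6=0, x3=1: remaining (x1,x2,x4,x5) ∈ {(1,1,0,0)} — 1.
  x6=0, x3=0: remaining (x1,x2,x4,x5) ∈ {(0,0,1,0); (1,0,0,0); (1,0,1,0); (1,1,0,0)} — 4.
Total: 1 + 8 + 1 + 4 = 14.

14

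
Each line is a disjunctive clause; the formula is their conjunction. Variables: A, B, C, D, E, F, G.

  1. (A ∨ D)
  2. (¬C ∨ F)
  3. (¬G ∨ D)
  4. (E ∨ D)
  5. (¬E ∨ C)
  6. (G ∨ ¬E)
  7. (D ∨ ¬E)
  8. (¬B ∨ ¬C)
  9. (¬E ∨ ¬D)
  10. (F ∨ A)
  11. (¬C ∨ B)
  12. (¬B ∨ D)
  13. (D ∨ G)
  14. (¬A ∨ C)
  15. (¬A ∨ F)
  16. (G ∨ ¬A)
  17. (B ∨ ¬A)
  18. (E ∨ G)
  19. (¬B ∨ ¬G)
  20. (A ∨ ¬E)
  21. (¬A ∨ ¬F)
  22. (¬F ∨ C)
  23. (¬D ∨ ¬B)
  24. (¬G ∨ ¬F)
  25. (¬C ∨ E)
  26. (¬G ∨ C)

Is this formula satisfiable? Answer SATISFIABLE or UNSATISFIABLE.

UNSATISFIABLE

A = True:
  propagation gives C=True, F=True; an empty clause results — contradiction.
A = False:
  propagation gives D=True, E=False, F=True, G=True; an empty clause results — contradiction.
Every branch closes, so no satisfying assignment exists.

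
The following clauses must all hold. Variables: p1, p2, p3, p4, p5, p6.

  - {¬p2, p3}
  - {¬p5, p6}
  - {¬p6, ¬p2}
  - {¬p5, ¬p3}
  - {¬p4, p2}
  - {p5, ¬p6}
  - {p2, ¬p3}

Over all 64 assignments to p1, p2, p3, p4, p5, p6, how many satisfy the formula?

8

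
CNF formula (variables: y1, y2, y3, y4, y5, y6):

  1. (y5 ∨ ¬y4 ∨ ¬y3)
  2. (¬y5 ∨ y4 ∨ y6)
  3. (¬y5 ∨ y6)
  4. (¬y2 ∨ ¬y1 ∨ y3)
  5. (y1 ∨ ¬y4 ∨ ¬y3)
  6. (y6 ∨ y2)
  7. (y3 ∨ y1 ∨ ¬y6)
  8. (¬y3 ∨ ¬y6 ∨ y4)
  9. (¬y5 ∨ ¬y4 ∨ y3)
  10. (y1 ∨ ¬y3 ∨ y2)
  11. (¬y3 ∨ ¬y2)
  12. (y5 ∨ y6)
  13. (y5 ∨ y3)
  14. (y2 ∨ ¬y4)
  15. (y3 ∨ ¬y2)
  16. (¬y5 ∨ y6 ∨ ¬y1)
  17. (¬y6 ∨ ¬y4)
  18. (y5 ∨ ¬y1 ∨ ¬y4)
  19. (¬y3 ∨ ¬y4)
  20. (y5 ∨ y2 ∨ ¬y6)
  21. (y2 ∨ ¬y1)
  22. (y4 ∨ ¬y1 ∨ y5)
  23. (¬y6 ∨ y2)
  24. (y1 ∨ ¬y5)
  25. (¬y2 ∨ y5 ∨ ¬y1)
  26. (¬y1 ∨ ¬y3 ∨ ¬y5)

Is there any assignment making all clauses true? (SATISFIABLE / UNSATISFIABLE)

UNSATISFIABLE

y5 = True:
  propagation gives y6=True, y4=False, y3=False, y1=True; an empty clause results — contradiction.
y5 = False:
  propagation gives y6=True, y3=True, y4=False; an empty clause results — contradiction.
Every branch closes, so no satisfying assignment exists.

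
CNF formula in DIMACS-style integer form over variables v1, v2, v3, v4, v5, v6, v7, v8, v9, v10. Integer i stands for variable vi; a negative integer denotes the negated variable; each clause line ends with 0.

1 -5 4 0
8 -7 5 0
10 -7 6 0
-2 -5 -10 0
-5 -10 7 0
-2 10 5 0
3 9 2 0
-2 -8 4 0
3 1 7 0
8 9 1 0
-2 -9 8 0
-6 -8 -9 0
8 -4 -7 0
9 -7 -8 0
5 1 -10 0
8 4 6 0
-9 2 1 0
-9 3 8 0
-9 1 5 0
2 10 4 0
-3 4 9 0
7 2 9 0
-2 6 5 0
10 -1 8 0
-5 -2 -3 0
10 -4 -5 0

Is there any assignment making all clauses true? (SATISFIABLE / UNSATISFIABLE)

SATISFIABLE

Try v1 = True.
Branch on v2: take v2 = False.
Try v3 = True.
The remaining clauses are satisfied by v4 = False, v5 = True, v6 = True, v7 = True, v8 = False, v9 = True, v10 = True.
Every clause has at least one true literal under this assignment.
So v1 = True, v2 = False, v3 = True, v4 = False, v5 = True, v6 = True, v7 = True, v8 = False, v9 = True, v10 = True is a satisfying assignment.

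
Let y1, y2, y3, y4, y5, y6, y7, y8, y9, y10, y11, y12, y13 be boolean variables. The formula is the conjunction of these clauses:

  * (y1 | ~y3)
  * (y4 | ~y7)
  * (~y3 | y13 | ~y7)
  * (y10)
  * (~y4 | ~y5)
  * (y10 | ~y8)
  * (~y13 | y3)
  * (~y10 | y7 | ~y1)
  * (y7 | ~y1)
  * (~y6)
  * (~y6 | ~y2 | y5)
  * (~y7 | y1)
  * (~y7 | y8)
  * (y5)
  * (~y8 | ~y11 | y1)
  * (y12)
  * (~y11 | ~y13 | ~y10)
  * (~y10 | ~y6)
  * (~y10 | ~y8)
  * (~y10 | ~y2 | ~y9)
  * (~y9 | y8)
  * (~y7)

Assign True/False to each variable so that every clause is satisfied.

The clause (y10) is unit: y10 must be True.
The clause (~y6) is unit: y6 must be False.
The clause (y5) is unit: y5 must be True.
(~y4) is a unit clause, so y4 = False.
Unit propagation: (~y7) forces y7 = False.
(~y1) is a unit clause, so y1 = False.
(~y3) is a unit clause, so y3 = False.
(~y13) is a unit clause, so y13 = False.
(y12) is a unit clause, so y12 = True.
Unit propagation: (~y8) forces y8 = False.
Unit propagation: (~y9) forces y9 = False.
y2, y11 are now unconstrained; take y2 = True, y11 = False.
Every clause has at least one true literal under this assignment.

y1=F, y2=T, y3=F, y4=F, y5=T, y6=F, y7=F, y8=F, y9=F, y10=T, y11=F, y12=T, y13=F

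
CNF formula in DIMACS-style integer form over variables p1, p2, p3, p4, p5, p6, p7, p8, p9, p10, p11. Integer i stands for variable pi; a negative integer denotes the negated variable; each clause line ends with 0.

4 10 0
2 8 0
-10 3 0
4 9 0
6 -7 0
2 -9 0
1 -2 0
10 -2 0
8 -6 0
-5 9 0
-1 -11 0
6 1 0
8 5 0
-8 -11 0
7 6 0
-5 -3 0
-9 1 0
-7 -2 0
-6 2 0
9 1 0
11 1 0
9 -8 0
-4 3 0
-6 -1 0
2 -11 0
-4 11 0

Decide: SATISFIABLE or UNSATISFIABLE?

p1 = True:
  propagation gives p11=False, p6=False, p7=False; an empty clause results — contradiction.
p1 = False:
  propagation gives p2=False, p8=True, p9=False; an empty clause results — contradiction.
Every branch closes, so no satisfying assignment exists.

UNSATISFIABLE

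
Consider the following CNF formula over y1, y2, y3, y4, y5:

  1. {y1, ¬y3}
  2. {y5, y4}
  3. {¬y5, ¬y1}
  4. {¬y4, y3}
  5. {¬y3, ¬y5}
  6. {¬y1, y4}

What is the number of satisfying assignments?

4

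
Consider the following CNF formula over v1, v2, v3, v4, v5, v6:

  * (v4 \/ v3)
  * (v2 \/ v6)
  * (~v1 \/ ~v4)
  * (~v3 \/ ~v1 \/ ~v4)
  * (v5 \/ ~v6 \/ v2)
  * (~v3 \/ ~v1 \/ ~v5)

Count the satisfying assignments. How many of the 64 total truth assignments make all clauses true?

Case analysis on v1 and v3:
  v1=1, v3=1: remaining (v2,v4,v5,v6) ∈ {(1,0,0,0); (1,0,0,1)} — 2.
  v1=1, v3=0: a clause becomes empty — 0.
  v1=0, v3=1: v4 free; 5 ways for (v2,v5,v6) × 2^1 = 10.
  v1=0, v3=0: 5 of the 16 assignments to (v2,v4,v5,v6) work.
Total: 2 + 0 + 10 + 5 = 17.

17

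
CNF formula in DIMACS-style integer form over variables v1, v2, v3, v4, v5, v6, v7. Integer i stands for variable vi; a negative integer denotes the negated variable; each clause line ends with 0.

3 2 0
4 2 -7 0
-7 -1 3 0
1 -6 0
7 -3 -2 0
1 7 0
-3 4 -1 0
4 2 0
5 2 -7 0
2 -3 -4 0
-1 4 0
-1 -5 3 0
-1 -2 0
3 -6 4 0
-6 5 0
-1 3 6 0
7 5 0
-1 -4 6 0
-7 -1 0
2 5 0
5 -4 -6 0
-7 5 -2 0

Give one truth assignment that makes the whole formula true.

v1=False  v2=True  v3=False  v4=False  v5=True  v6=False  v7=True

Check each clause:
  1. (v3 || v2) — v2 is true.
  2. (v2 || !v7 || v4) — v2 is true.
  3. (v3 || !v7 || !v1) — !v1 is true.
  4. (v1 || !v6) — !v6 is true.
  5. (!v2 || !v3 || v7) — !v3 is true.
  6. (v7 || v1) — v7 is true.
  7. (!v3 || !v1 || v4) — !v3 is true.
  8. (v2 || v4) — v2 is true.
  9. (!v7 || v5 || v2) — v2 is true.
  10. (!v4 || v2 || !v3) — v2 is true.
  11. (!v1 || v4) — !v1 is true.
  12. (!v5 || v3 || !v1) — !v1 is true.
  13. (!v1 || !v2) — !v1 is true.
  14. (v3 || v4 || !v6) — !v6 is true.
  15. (v5 || !v6) — !v6 is true.
  16. (v3 || !v1 || v6) — !v1 is true.
  17. (v5 || v7) — v5 is true.
  18. (!v1 || v6 || !v4) — !v4 is true.
  19. (!v7 || !v1) — !v1 is true.
  20. (v5 || v2) — v2 is true.
  21. (!v4 || v5 || !v6) — !v6 is true.
  22. (!v7 || !v2 || v5) — v5 is true.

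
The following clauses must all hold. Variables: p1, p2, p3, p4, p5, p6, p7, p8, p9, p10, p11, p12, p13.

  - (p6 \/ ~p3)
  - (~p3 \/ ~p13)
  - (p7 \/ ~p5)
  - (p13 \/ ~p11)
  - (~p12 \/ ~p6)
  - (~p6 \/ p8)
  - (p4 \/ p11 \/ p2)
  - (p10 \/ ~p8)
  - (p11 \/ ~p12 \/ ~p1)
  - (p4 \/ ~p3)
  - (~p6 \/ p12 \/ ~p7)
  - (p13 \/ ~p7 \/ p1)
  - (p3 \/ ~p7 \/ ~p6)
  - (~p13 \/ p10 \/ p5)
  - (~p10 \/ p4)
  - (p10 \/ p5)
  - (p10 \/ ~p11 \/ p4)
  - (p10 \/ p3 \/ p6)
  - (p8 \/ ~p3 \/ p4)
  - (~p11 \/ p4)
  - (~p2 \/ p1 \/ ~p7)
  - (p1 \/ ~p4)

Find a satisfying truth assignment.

p1=True, p2=False, p3=False, p4=True, p5=True, p6=False, p7=True, p8=False, p9=True, p10=True, p11=True, p12=True, p13=True

Check each clause:
  1. (~p3 \/ p6) — ~p3 is true.
  2. (~p13 \/ ~p3) — ~p3 is true.
  3. (p7 \/ ~p5) — p7 is true.
  4. (~p11 \/ p13) — p13 is true.
  5. (~p12 \/ ~p6) — ~p6 is true.
  6. (~p6 \/ p8) — ~p6 is true.
  7. (p4 \/ p11 \/ p2) — p11 is true.
  8. (~p8 \/ p10) — ~p8 is true.
  9. (p11 \/ ~p12 \/ ~p1) — p11 is true.
  10. (p4 \/ ~p3) — p4 is true.
  11. (~p6 \/ p12 \/ ~p7) — ~p6 is true.
  12. (p13 \/ ~p7 \/ p1) — p1 is true.
  13. (p3 \/ ~p7 \/ ~p6) — ~p6 is true.
  14. (~p13 \/ p10 \/ p5) — p10 is true.
  15. (p4 \/ ~p10) — p4 is true.
  16. (p10 \/ p5) — p10 is true.
  17. (~p11 \/ p4 \/ p10) — p10 is true.
  18. (p6 \/ p3 \/ p10) — p10 is true.
  19. (~p3 \/ p8 \/ p4) — p4 is true.
  20. (p4 \/ ~p11) — p4 is true.
  21. (~p2 \/ p1 \/ ~p7) — ~p2 is true.
  22. (p1 \/ ~p4) — p1 is true.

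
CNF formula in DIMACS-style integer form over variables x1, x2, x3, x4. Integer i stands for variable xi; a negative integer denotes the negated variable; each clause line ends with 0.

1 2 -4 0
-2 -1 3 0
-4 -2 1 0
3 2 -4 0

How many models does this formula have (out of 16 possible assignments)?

9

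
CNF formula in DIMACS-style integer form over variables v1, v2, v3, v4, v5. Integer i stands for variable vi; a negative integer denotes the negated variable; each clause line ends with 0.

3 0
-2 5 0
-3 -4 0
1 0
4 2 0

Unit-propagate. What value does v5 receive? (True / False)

(v3) stands alone — v3 = True.
(~v3 | ~v4) with v3 = True leaves only ~v4, so v4 = False.
(v1) stands alone — v1 = True.
(v4 | v2): since v4 = False, the clause reduces to (v2). v2 = True.
From (~v2 | v5) and v2 = True: v5 = True.

True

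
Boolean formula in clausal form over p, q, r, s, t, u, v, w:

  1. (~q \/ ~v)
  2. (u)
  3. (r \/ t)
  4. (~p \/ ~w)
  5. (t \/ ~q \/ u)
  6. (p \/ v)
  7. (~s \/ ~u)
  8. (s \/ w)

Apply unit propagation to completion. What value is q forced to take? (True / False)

(u) is a unit clause: u = True.
(~s \/ ~u): since u = True, the clause reduces to (~s). s = False.
From (w \/ s) and s = False: w = True.
(~w \/ ~p): since w = True, the clause reduces to (~p). p = False.
(v \/ p): since p = False, the clause reduces to (v). v = True.
From (~q \/ ~v) and v = True: q = False.

False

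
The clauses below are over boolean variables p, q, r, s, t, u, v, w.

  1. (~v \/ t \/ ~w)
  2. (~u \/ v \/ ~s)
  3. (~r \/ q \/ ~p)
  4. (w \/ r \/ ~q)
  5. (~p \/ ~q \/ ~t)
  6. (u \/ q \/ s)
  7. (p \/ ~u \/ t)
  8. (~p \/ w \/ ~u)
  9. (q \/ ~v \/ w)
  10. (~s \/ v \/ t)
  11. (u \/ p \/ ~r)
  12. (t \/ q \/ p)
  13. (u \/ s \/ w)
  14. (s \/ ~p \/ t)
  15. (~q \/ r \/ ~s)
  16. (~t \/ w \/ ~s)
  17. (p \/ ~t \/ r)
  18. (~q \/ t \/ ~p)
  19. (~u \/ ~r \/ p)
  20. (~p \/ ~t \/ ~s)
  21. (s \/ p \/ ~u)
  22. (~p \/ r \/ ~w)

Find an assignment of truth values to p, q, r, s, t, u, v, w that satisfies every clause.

p=0, q=1, r=0, s=0, t=0, u=0, v=0, w=1

Try p = False.
The remaining clauses are satisfied by q = True, r = False, s = False, t = False, u = False, v = False, w = True.
Every clause has at least one true literal under this assignment.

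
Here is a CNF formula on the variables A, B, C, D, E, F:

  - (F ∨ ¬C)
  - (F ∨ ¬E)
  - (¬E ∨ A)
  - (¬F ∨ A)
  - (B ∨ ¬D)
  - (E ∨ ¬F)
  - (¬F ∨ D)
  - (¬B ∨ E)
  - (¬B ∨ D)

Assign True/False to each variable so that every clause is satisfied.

Pure literal: A appears only positively; assign A = True.
C occurs only negated in the remaining clauses — set C = False.
Try B = False.
  then D is forced to False.
  then F is forced to False.
  then E is forced to False.

A=True, B=False, C=False, D=False, E=False, F=False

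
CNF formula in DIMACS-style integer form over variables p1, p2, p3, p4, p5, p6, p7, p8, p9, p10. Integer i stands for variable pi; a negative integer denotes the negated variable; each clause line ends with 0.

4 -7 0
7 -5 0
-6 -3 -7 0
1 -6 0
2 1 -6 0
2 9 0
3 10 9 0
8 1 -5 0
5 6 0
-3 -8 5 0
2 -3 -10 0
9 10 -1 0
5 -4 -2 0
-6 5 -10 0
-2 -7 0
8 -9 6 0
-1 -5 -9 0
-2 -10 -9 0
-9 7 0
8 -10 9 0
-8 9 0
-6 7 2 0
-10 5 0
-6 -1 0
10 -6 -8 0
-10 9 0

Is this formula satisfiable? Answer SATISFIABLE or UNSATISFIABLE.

Branch on p1: take p1 = False.
  then p6 is forced to False.
  then p5 is forced to True.
  then p7 is forced to True.
  then p4 is forced to True.
  then p8 is forced to True.
  then p2 is forced to False.
  then p9 is forced to True.
For the remaining variables, p3 = False, p10 = True works.
So p1=F, p2=F, p3=F, p4=T, p5=T, p6=F, p7=T, p8=T, p9=T, p10=T is a satisfying assignment.

SATISFIABLE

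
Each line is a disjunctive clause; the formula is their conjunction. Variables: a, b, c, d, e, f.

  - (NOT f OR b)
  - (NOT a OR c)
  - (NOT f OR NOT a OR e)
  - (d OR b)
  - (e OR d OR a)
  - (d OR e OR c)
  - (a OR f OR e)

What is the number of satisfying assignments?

Split on a, then e.
  a=1, e=1: 5 of the 16 assignments to (b,c,d,f) work.
  a=1, e=0: remaining (b,c,d,f) ∈ {(0,1,1,0); (1,1,0,0); (1,1,1,0)} — 3.
  a=0, e=1: c free; 5 ways for (b,d,f) × 2^1 = 10.
  a=0, e=0: remaining (b,c,d,f) ∈ {(1,0,1,1); (1,1,1,1)} — 2.
Total: 5 + 3 + 10 + 2 = 20.

20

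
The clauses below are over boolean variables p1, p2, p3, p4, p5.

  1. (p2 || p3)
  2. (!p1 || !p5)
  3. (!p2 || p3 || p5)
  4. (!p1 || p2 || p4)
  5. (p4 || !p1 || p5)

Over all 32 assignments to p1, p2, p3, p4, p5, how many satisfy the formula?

12

Case analysis on p1 and p2:
  p1=T, p2=T: remaining (p3,p4,p5) ∈ {(T,T,F)} — 1.
  p1=T, p2=F: remaining (p3,p4,p5) ∈ {(T,T,F)} — 1.
  p1=F, p2=T: p4 free; 3 ways for (p3,p5) × 2^1 = 6.
  p1=F, p2=F: remaining (p3,p4,p5) ∈ {(T,F,F); (T,F,T); (T,T,F); (T,T,T)} — 4.
Total: 1 + 1 + 6 + 4 = 12.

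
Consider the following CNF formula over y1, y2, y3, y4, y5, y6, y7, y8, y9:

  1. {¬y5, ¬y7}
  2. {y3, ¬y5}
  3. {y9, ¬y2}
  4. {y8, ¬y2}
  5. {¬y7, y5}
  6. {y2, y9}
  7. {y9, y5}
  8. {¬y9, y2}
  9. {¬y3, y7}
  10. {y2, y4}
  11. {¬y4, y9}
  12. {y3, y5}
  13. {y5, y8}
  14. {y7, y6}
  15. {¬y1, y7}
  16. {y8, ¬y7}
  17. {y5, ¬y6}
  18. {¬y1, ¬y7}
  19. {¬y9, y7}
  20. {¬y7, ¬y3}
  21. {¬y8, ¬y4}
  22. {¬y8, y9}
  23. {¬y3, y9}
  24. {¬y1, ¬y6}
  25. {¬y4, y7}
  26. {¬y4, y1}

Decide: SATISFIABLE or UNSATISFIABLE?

UNSATISFIABLE

y7 = True:
  propagation gives y5=False; an empty clause results — contradiction.
y7 = False:
  propagation gives y3=False, y5=False; an empty clause results — contradiction.
Every branch closes, so no satisfying assignment exists.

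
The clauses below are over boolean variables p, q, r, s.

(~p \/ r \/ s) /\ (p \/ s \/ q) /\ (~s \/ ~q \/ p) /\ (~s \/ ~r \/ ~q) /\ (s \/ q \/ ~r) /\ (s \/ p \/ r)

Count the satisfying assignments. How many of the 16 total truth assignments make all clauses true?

Satisfying assignments:
  p=0 q=0 r=0 s=1
  p=0 q=0 r=1 s=1
  p=0 q=1 r=1 s=0
  p=1 q=0 r=0 s=1
  p=1 q=0 r=1 s=1
  p=1 q=1 r=0 s=1
  p=1 q=1 r=1 s=0
That's 7 in total.

7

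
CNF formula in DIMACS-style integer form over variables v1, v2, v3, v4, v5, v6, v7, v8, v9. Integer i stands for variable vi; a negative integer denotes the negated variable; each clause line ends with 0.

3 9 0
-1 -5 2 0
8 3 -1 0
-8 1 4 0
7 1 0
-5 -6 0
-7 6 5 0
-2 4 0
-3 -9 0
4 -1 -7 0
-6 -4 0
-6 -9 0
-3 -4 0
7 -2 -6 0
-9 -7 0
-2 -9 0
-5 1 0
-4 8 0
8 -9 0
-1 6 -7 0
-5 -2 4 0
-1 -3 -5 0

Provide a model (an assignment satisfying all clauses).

v1=False  v2=False  v3=True  v4=False  v5=False  v6=True  v7=True  v8=False  v9=False

Check each clause:
  1. (v3 || v9) — v3 is true.
  2. (v2 || !v5 || !v1) — !v5 is true.
  3. (v3 || v8 || !v1) — v3 is true.
  4. (v4 || v1 || !v8) — !v8 is true.
  5. (v1 || v7) — v7 is true.
  6. (!v6 || !v5) — !v5 is true.
  7. (!v7 || v5 || v6) — v6 is true.
  8. (!v2 || v4) — !v2 is true.
  9. (!v3 || !v9) — !v9 is true.
  10. (v4 || !v1 || !v7) — !v1 is true.
  11. (!v4 || !v6) — !v4 is true.
  12. (!v6 || !v9) — !v9 is true.
  13. (!v4 || !v3) — !v4 is true.
  14. (v7 || !v2 || !v6) — !v2 is true.
  15. (!v7 || !v9) — !v9 is true.
  16. (!v2 || !v9) — !v2 is true.
  17. (!v5 || v1) — !v5 is true.
  18. (v8 || !v4) — !v4 is true.
  19. (!v9 || v8) — !v9 is true.
  20. (v6 || !v1 || !v7) — !v1 is true.
  21. (!v2 || !v5 || v4) — !v5 is true.
  22. (!v5 || !v3 || !v1) — !v5 is true.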